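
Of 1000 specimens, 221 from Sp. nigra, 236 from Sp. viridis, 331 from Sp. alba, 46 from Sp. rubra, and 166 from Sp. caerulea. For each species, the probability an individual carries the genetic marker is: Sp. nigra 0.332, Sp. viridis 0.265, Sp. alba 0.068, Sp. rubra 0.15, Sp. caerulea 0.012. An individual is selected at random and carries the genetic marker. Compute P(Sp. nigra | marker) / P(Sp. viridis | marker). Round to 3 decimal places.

1.173

Compute prior × likelihood for every hypothesis:
  Sp. nigra: 0.221 × 0.332 = 0.073372
  Sp. viridis: 0.236 × 0.265 = 0.06254
  Sp. alba: 0.331 × 0.068 = 0.022508
  Sp. rubra: 0.046 × 0.15 = 0.0069
  Sp. caerulea: 0.166 × 0.012 = 0.001992
Normalizing constant = 0.167312.
The ratio is 0.073372 / 0.06254 (the normalizer cancels) = 1.173.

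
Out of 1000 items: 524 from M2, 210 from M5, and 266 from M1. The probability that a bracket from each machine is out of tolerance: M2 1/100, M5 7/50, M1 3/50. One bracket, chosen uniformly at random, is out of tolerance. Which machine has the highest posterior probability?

Compute prior × likelihood for every hypothesis:
  M2: 0.524 × 0.01 = 0.00524
  M5: 0.21 × 0.14 = 0.0294
  M1: 0.266 × 0.06 = 0.01596
Total = 0.0506.
Largest term belongs to M5, so M5 is most probable.

M5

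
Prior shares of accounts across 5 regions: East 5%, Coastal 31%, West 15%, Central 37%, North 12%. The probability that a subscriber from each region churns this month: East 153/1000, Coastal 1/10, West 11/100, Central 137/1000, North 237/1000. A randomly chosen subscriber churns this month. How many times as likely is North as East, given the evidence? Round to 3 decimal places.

Unnormalized posteriors (prior × likelihood):
  East: 0.05 × 0.153 = 0.00765
  Coastal: 0.31 × 0.1 = 0.031
  West: 0.15 × 0.11 = 0.0165
  Central: 0.37 × 0.137 = 0.05069
  North: 0.12 × 0.237 = 0.02844
Normalizing constant = 0.13428.
The ratio is 0.02844 / 0.00765 (the normalizer cancels) = 3.718.

3.718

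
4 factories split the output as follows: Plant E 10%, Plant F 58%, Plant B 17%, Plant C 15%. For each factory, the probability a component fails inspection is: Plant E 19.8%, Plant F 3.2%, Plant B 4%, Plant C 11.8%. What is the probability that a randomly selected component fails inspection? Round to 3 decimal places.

Compute prior × likelihood for every hypothesis:
  Plant E: 0.1 × 0.198 = 0.0198
  Plant F: 0.58 × 0.032 = 0.01856
  Plant B: 0.17 × 0.04 = 0.0068
  Plant C: 0.15 × 0.118 = 0.0177
P(nonconforming) = 0.0198 + 0.01856 + 0.0068 + 0.0177 = 0.06286 → 0.063.

0.063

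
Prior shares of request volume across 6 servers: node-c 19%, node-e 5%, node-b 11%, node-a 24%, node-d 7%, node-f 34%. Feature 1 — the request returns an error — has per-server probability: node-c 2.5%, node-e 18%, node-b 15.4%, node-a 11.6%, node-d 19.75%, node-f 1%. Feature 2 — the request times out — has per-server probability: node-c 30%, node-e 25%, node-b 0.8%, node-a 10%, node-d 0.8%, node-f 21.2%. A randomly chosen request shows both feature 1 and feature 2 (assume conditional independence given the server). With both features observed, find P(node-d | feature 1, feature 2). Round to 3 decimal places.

Prior × likelihood for each hypothesis:
  node-c: 0.19 × 0.025 × 0.3 = 0.001425
  node-e: 0.05 × 0.18 × 0.25 = 0.00225
  node-b: 0.11 × 0.154 × 0.008 = 0.00013552
  node-a: 0.24 × 0.116 × 0.1 = 0.002784
  node-d: 0.07 × 0.1975 × 0.008 = 0.0001106
  node-f: 0.34 × 0.01 × 0.212 = 0.0007208
Sum = 0.00742592.
P(node-d | evidence) = 0.0001106 / 0.00742592 ≈ 0.015.

0.015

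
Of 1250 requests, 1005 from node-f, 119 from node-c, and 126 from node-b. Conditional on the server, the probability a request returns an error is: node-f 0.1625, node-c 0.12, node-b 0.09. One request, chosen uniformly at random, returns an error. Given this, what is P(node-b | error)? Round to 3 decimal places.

Prior × likelihood for each hypothesis:
  node-f: 0.804 × 0.1625 = 0.13065
  node-c: 0.0952 × 0.12 = 0.011424
  node-b: 0.1008 × 0.09 = 0.009072
Total = 0.151146.
P(node-b | evidence) = 0.009072 / 0.151146 ≈ 0.060.

0.060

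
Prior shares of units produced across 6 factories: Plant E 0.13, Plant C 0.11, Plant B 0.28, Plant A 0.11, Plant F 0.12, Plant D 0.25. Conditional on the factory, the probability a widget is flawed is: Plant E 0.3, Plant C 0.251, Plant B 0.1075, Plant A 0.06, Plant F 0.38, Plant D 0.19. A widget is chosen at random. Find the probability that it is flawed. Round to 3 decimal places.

Prior × likelihood for each hypothesis:
  Plant E: 0.13 × 0.3 = 0.039
  Plant C: 0.11 × 0.251 = 0.02761
  Plant B: 0.28 × 0.1075 = 0.0301
  Plant A: 0.11 × 0.06 = 0.0066
  Plant F: 0.12 × 0.38 = 0.0456
  Plant D: 0.25 × 0.19 = 0.0475
P(flawed) = 0.039 + 0.02761 + 0.0301 + 0.0066 + 0.0456 + 0.0475 = 0.19641 → 0.196.

0.196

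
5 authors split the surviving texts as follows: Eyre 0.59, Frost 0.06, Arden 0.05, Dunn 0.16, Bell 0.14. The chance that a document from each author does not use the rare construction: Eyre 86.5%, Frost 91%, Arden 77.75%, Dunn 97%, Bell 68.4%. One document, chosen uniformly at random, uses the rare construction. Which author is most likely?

Taking complements, P(rare-form | each) = Eyre 0.135, Frost 0.09, Arden 0.2225, Dunn 0.03, Bell 0.316.
Compute prior × likelihood for every hypothesis:
  Eyre: 0.59 × 0.135 = 0.07965
  Frost: 0.06 × 0.09 = 0.0054
  Arden: 0.05 × 0.2225 = 0.011125
  Dunn: 0.16 × 0.03 = 0.0048
  Bell: 0.14 × 0.316 = 0.04424
Normalizing constant = 0.145215.
Largest term belongs to Eyre, so Eyre is most probable.

Eyre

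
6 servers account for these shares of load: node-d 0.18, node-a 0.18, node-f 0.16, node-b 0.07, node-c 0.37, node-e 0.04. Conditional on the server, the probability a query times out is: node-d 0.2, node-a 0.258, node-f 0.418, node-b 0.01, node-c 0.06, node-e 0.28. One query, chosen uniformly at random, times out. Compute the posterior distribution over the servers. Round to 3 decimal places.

By Bayes' rule, posterior ∝ prior × likelihood:
  node-d: 0.18 × 0.2 = 0.036
  node-a: 0.18 × 0.258 = 0.04644
  node-f: 0.16 × 0.418 = 0.06688
  node-b: 0.07 × 0.01 = 0.0007
  node-c: 0.37 × 0.06 = 0.0222
  node-e: 0.04 × 0.28 = 0.0112
Sum = 0.18342.
P(node-d | timeout) = 0.036/0.18342 ≈ 0.196
P(node-a | timeout) = 0.04644/0.18342 ≈ 0.253
P(node-f | timeout) = 0.06688/0.18342 ≈ 0.365
P(node-b | timeout) = 0.0007/0.18342 ≈ 0.004
P(node-c | timeout) = 0.0222/0.18342 ≈ 0.121
P(node-e | timeout) = 0.0112/0.18342 ≈ 0.061
(Check: 0.196+0.253+0.365+0.004+0.121+0.061 = 1.000.)

node-d 0.196, node-a 0.253, node-f 0.365, node-b 0.004, node-c 0.121, node-e 0.061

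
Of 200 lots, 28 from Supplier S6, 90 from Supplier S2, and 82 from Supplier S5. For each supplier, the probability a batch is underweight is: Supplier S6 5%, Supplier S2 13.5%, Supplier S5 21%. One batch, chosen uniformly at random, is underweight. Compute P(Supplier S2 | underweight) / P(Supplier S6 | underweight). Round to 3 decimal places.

By Bayes' rule, posterior ∝ prior × likelihood:
  Supplier S6: 0.14 × 0.05 = 0.007
  Supplier S2: 0.45 × 0.135 = 0.06075
  Supplier S5: 0.41 × 0.21 = 0.0861
Normalizing constant = 0.15385.
The ratio is 0.06075 / 0.007 (the normalizer cancels) = 8.679.

8.679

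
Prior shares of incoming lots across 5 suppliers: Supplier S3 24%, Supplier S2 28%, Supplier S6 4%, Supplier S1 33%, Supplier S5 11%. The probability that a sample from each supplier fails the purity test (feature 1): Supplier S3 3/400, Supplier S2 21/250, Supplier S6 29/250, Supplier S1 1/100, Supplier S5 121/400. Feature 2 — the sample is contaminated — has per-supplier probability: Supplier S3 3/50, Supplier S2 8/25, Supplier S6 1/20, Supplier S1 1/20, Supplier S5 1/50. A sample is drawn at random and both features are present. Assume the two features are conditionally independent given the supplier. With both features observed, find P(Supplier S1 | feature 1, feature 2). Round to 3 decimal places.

Compute prior × likelihood for every hypothesis:
  Supplier S3: 0.24 × 0.0075 × 0.06 = 0.000108
  Supplier S2: 0.28 × 0.084 × 0.32 = 0.0075264
  Supplier S6: 0.04 × 0.116 × 0.05 = 0.000232
  Supplier S1: 0.33 × 0.01 × 0.05 = 0.000165
  Supplier S5: 0.11 × 0.3025 × 0.02 = 0.0006655
Total = 0.0086969.
P(Supplier S1 | evidence) = 0.000165 / 0.0086969 ≈ 0.019.

0.019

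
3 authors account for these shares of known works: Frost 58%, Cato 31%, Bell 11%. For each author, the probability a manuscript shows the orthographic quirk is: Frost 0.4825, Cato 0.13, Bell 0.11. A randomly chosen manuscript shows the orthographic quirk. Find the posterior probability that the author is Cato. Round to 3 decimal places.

0.121

By Bayes' rule, posterior ∝ prior × likelihood:
  Frost: 0.58 × 0.4825 = 0.27985
  Cato: 0.31 × 0.13 = 0.0403
  Bell: 0.11 × 0.11 = 0.0121
Total = 0.33225.
P(Cato | evidence) = 0.0403 / 0.33225 ≈ 0.121.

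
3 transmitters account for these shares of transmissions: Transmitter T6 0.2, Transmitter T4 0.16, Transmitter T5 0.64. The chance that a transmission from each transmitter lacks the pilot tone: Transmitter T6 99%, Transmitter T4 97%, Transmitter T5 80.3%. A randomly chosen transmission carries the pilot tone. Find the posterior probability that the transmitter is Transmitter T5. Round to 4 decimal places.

Taking complements, P(pilot | each) = Transmitter T6 0.01, Transmitter T4 0.03, Transmitter T5 0.197.
Prior × likelihood for each hypothesis:
  Transmitter T6: 0.2 × 0.01 = 0.002
  Transmitter T4: 0.16 × 0.03 = 0.0048
  Transmitter T5: 0.64 × 0.197 = 0.12608
Total = 0.13288.
P(Transmitter T5 | evidence) = 0.12608 / 0.13288 ≈ 0.9488.

0.9488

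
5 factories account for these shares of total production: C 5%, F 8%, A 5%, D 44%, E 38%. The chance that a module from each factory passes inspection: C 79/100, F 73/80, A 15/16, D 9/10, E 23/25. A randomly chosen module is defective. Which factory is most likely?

Taking complements, P(defective | each) = C 0.21, F 0.0875, A 0.0625, D 0.1, E 0.08.
By Bayes' rule, posterior ∝ prior × likelihood:
  C: 0.05 × 0.21 = 0.0105
  F: 0.08 × 0.0875 = 0.007
  A: 0.05 × 0.0625 = 0.003125
  D: 0.44 × 0.1 = 0.044
  E: 0.38 × 0.08 = 0.0304
Normalizing constant = 0.095025.
Largest term belongs to D, so D is most probable.

D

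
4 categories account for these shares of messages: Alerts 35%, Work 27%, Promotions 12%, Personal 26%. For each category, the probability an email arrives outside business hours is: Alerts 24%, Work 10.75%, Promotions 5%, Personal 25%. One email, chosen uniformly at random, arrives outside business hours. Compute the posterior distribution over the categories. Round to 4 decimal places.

Compute prior × likelihood for every hypothesis:
  Alerts: 0.35 × 0.24 = 0.084
  Work: 0.27 × 0.1075 = 0.029025
  Promotions: 0.12 × 0.05 = 0.006
  Personal: 0.26 × 0.25 = 0.065
Total = 0.184025.
P(Alerts | off-hours) = 0.084/0.184025 ≈ 0.4565
P(Work | off-hours) = 0.029025/0.184025 ≈ 0.1577
P(Promotions | off-hours) = 0.006/0.184025 ≈ 0.0326
P(Personal | off-hours) = 0.065/0.184025 ≈ 0.3532

Alerts 0.4565, Work 0.1577, Promotions 0.0326, Personal 0.3532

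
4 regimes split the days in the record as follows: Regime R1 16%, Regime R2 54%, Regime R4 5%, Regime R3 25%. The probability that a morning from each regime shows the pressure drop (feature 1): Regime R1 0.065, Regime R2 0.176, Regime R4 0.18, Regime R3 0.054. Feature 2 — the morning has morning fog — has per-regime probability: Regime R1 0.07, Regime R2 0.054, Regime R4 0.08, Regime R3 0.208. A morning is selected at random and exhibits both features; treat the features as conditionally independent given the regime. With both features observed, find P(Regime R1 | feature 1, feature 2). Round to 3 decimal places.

Prior × likelihood for each hypothesis:
  Regime R1: 0.16 × 0.065 × 0.07 = 0.000728
  Regime R2: 0.54 × 0.176 × 0.054 = 0.00513216
  Regime R4: 0.05 × 0.18 × 0.08 = 0.00072
  Regime R3: 0.25 × 0.054 × 0.208 = 0.002808
Total = 0.00938816.
P(Regime R1 | evidence) = 0.000728 / 0.00938816 ≈ 0.078.

0.078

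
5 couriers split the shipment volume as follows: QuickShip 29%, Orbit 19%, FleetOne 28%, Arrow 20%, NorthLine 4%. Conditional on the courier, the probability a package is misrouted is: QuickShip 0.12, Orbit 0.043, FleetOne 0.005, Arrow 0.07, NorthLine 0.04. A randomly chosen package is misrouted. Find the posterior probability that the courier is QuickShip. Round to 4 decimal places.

By Bayes' rule, posterior ∝ prior × likelihood:
  QuickShip: 0.29 × 0.12 = 0.0348
  Orbit: 0.19 × 0.043 = 0.00817
  FleetOne: 0.28 × 0.005 = 0.0014
  Arrow: 0.2 × 0.07 = 0.014
  NorthLine: 0.04 × 0.04 = 0.0016
Total = 0.05997.
P(QuickShip | evidence) = 0.0348 / 0.05997 ≈ 0.5803.

0.5803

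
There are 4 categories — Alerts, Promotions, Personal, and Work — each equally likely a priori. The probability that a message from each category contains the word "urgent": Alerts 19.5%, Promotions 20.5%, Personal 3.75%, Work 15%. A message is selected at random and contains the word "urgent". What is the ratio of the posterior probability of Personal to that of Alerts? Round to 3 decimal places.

0.192

Since the prior is uniform, the posterior is proportional to the likelihood:
  Alerts: 0.195
  Promotions: 0.205
  Personal: 0.0375
  Work: 0.15
Sum = 0.5875.
The ratio is 0.0375 / 0.195 (the normalizer cancels) = 0.192.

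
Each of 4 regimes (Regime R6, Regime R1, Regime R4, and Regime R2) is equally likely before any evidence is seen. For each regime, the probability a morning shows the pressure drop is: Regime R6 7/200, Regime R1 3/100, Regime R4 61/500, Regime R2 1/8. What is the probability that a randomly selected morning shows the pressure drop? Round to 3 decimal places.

0.078

Since the prior is uniform, the posterior is proportional to the likelihood:
  Regime R6: 0.035
  Regime R1: 0.03
  Regime R4: 0.122
  Regime R2: 0.125
P(drop) = (1/4) × (0.035 + 0.03 + 0.122 + 0.125) = 0.312/4 ≈ 0.078.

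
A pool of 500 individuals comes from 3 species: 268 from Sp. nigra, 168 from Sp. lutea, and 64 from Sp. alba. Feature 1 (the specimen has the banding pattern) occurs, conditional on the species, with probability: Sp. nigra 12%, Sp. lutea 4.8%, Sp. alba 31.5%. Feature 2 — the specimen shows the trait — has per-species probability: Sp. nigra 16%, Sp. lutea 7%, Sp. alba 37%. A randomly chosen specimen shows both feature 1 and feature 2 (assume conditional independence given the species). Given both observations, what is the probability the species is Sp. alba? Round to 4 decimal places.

Prior × likelihood for each hypothesis:
  Sp. nigra: 0.536 × 0.12 × 0.16 = 0.0102912
  Sp. lutea: 0.336 × 0.048 × 0.07 = 0.00112896
  Sp. alba: 0.128 × 0.315 × 0.37 = 0.0149184
Sum = 0.02633856.
P(Sp. alba | evidence) = 0.0149184 / 0.02633856 ≈ 0.5664.

0.5664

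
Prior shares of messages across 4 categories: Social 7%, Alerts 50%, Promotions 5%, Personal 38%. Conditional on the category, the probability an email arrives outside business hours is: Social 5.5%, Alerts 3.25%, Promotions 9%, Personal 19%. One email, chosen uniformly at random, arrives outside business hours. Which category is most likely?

Personal

By Bayes' rule, posterior ∝ prior × likelihood:
  Social: 0.07 × 0.055 = 0.00385
  Alerts: 0.5 × 0.0325 = 0.01625
  Promotions: 0.05 × 0.09 = 0.0045
  Personal: 0.38 × 0.19 = 0.0722
Sum = 0.0968.
Largest term belongs to Personal, so Personal is most probable.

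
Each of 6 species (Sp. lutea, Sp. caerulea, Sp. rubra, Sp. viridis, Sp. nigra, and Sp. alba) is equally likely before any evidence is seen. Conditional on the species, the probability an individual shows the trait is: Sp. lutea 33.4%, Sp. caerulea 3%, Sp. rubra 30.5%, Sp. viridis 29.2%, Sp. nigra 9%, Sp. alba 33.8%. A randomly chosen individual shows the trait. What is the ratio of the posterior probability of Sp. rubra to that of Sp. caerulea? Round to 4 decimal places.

10.1667

Since the prior is uniform, the posterior is proportional to the likelihood:
  Sp. lutea: 0.334
  Sp. caerulea: 0.03
  Sp. rubra: 0.305
  Sp. viridis: 0.292
  Sp. nigra: 0.09
  Sp. alba: 0.338
Sum = 1.389.
The ratio is 0.305 / 0.03 (the normalizer cancels) = 10.1667.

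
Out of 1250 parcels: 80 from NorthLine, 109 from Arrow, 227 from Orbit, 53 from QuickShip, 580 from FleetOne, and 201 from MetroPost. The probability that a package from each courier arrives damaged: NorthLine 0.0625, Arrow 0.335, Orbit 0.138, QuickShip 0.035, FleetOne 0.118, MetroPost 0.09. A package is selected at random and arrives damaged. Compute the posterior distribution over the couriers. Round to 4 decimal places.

NorthLine 0.0310, Arrow 0.2265, Orbit 0.1943, QuickShip 0.0115, FleetOne 0.4245, MetroPost 0.1122

By Bayes' rule, posterior ∝ prior × likelihood:
  NorthLine: 0.064 × 0.0625 = 0.004
  Arrow: 0.0872 × 0.335 = 0.029212
  Orbit: 0.1816 × 0.138 = 0.0250608
  QuickShip: 0.0424 × 0.035 = 0.001484
  FleetOne: 0.464 × 0.118 = 0.054752
  MetroPost: 0.1608 × 0.09 = 0.014472
Normalizing constant = 0.1289808.
P(NorthLine | damaged) = 0.004/0.1289808 ≈ 0.0310
P(Arrow | damaged) = 0.029212/0.1289808 ≈ 0.2265
P(Orbit | damaged) = 0.0250608/0.1289808 ≈ 0.1943
P(QuickShip | damaged) = 0.001484/0.1289808 ≈ 0.0115
P(FleetOne | damaged) = 0.054752/0.1289808 ≈ 0.4245
P(MetroPost | damaged) = 0.014472/0.1289808 ≈ 0.1122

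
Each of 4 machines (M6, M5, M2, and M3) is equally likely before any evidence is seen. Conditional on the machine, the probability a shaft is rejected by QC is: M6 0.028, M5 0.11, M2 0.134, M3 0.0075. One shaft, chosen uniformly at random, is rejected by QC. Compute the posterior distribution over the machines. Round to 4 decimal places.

M6 0.1002, M5 0.3936, M2 0.4794, M3 0.0268

With a uniform prior (1/4 each), posterior ∝ likelihood:
  M6: 0.028
  M5: 0.11
  M2: 0.134
  M3: 0.0075
Sum = 0.2795.
P(M6 | rejected) = 0.028/0.2795 ≈ 0.1002
P(M5 | rejected) = 0.11/0.2795 ≈ 0.3936
P(M2 | rejected) = 0.134/0.2795 ≈ 0.4794
P(M3 | rejected) = 0.0075/0.2795 ≈ 0.0268
(Check: 0.1002+0.3936+0.4794+0.0268 = 1.0000.)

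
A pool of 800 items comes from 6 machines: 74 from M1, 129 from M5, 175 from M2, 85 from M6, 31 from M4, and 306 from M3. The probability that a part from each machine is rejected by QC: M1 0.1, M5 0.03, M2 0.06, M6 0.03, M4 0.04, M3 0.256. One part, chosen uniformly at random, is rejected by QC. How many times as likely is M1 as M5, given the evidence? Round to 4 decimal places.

Prior × likelihood for each hypothesis:
  M1: 0.0925 × 0.1 = 0.00925
  M5: 0.16125 × 0.03 = 0.0048375
  M2: 0.21875 × 0.06 = 0.013125
  M6: 0.10625 × 0.03 = 0.0031875
  M4: 0.03875 × 0.04 = 0.00155
  M3: 0.3825 × 0.256 = 0.09792
Sum = 0.12987.
The ratio is 0.00925 / 0.0048375 (the normalizer cancels) = 1.9121.

1.9121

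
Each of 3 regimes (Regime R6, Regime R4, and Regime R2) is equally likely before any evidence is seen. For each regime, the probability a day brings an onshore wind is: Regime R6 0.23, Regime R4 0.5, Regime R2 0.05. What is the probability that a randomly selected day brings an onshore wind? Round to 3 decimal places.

0.260

Since the prior is uniform, the posterior is proportional to the likelihood:
  Regime R6: 0.23
  Regime R4: 0.5
  Regime R2: 0.05
P(onshore) = (1/3) × (0.23 + 0.5 + 0.05) = 0.78/3 ≈ 0.260.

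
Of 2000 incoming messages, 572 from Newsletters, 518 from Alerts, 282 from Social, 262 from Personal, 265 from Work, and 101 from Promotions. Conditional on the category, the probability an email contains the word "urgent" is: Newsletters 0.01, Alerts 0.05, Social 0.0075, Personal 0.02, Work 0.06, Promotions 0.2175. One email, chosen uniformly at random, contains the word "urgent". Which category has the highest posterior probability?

By Bayes' rule, posterior ∝ prior × likelihood:
  Newsletters: 0.286 × 0.01 = 0.00286
  Alerts: 0.259 × 0.05 = 0.01295
  Social: 0.141 × 0.0075 = 0.0010575
  Personal: 0.131 × 0.02 = 0.00262
  Work: 0.1325 × 0.06 = 0.00795
  Promotions: 0.0505 × 0.2175 = 0.01098375
Sum = 0.03842125.
Largest term belongs to Alerts, so Alerts is most probable.

Alerts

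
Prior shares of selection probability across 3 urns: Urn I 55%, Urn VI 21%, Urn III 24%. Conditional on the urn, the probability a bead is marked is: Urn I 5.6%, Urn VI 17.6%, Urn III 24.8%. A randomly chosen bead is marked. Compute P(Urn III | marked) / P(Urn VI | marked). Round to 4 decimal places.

1.6104

Prior × likelihood for each hypothesis:
  Urn I: 0.55 × 0.056 = 0.0308
  Urn VI: 0.21 × 0.176 = 0.03696
  Urn III: 0.24 × 0.248 = 0.05952
Sum = 0.12728.
The ratio is 0.05952 / 0.03696 (the normalizer cancels) = 1.6104.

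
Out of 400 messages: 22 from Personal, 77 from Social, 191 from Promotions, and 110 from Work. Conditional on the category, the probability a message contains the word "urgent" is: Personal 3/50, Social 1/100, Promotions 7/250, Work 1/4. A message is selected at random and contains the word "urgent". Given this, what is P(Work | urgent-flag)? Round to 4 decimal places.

Compute prior × likelihood for every hypothesis:
  Personal: 0.055 × 0.06 = 0.0033
  Social: 0.1925 × 0.01 = 0.001925
  Promotions: 0.4775 × 0.028 = 0.01337
  Work: 0.275 × 0.25 = 0.06875
Normalizing constant = 0.087345.
P(Work | evidence) = 0.06875 / 0.087345 ≈ 0.7871.

0.7871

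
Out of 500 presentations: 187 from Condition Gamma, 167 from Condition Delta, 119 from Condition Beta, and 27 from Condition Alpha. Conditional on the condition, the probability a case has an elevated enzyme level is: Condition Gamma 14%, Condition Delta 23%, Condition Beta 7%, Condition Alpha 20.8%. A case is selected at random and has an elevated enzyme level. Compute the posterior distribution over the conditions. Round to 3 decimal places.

Condition Gamma 0.333, Condition Delta 0.489, Condition Beta 0.106, Condition Alpha 0.072

By Bayes' rule, posterior ∝ prior × likelihood:
  Condition Gamma: 0.374 × 0.14 = 0.05236
  Condition Delta: 0.334 × 0.23 = 0.07682
  Condition Beta: 0.238 × 0.07 = 0.01666
  Condition Alpha: 0.054 × 0.208 = 0.011232
Normalizing constant = 0.157072.
P(Condition Gamma | elevated) = 0.05236/0.157072 ≈ 0.333
P(Condition Delta | elevated) = 0.07682/0.157072 ≈ 0.489
P(Condition Beta | elevated) = 0.01666/0.157072 ≈ 0.106
P(Condition Alpha | elevated) = 0.011232/0.157072 ≈ 0.072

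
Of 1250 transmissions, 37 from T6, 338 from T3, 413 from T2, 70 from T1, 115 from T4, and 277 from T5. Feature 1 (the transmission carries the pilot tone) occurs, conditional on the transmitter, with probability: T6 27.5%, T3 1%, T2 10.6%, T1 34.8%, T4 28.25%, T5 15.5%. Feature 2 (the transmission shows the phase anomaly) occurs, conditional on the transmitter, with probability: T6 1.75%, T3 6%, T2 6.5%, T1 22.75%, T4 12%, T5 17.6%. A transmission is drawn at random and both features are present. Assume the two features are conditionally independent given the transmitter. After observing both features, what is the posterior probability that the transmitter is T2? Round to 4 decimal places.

0.1407

By Bayes' rule, posterior ∝ prior × likelihood:
  T6: 0.0296 × 0.275 × 0.0175 = 0.00014245
  T3: 0.2704 × 0.01 × 0.06 = 0.00016224
  T2: 0.3304 × 0.106 × 0.065 = 0.002276456
  T1: 0.056 × 0.348 × 0.2275 = 0.00443352
  T4: 0.092 × 0.2825 × 0.12 = 0.0031188
  T5: 0.2216 × 0.155 × 0.176 = 0.006045248
Normalizing constant = 0.016178714.
P(T2 | evidence) = 0.002276456 / 0.016178714 ≈ 0.1407.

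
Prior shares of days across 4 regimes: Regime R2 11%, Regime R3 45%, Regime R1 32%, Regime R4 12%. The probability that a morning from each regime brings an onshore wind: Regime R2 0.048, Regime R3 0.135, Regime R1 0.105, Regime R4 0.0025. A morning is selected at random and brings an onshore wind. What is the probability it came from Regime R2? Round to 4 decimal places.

0.0528

Unnormalized posteriors (prior × likelihood):
  Regime R2: 0.11 × 0.048 = 0.00528
  Regime R3: 0.45 × 0.135 = 0.06075
  Regime R1: 0.32 × 0.105 = 0.0336
  Regime R4: 0.12 × 0.0025 = 0.0003
Sum = 0.09993.
P(Regime R2 | evidence) = 0.00528 / 0.09993 ≈ 0.0528.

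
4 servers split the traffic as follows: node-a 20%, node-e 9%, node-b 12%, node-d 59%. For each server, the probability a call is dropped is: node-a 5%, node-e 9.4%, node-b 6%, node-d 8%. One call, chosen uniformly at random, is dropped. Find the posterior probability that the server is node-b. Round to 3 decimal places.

0.099

Prior × likelihood for each hypothesis:
  node-a: 0.2 × 0.05 = 0.01
  node-e: 0.09 × 0.094 = 0.00846
  node-b: 0.12 × 0.06 = 0.0072
  node-d: 0.59 × 0.08 = 0.0472
Total = 0.07286.
P(node-b | evidence) = 0.0072 / 0.07286 ≈ 0.099.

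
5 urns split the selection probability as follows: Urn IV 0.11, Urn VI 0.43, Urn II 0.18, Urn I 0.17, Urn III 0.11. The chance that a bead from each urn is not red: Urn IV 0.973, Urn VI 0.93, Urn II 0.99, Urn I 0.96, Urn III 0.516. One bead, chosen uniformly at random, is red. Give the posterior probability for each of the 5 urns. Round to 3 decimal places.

Taking complements, P(red | each) = Urn IV 0.027, Urn VI 0.07, Urn II 0.01, Urn I 0.04, Urn III 0.484.
Prior × likelihood for each hypothesis:
  Urn IV: 0.11 × 0.027 = 0.00297
  Urn VI: 0.43 × 0.07 = 0.0301
  Urn II: 0.18 × 0.01 = 0.0018
  Urn I: 0.17 × 0.04 = 0.0068
  Urn III: 0.11 × 0.484 = 0.05324
Sum = 0.09491.
P(Urn IV | red) = 0.00297/0.09491 ≈ 0.031
P(Urn VI | red) = 0.0301/0.09491 ≈ 0.317
P(Urn II | red) = 0.0018/0.09491 ≈ 0.019
P(Urn I | red) = 0.0068/0.09491 ≈ 0.072
P(Urn III | red) = 0.05324/0.09491 ≈ 0.561
(Check: 0.031+0.317+0.019+0.072+0.561 = 1.000.)

Urn IV 0.031, Urn VI 0.317, Urn II 0.019, Urn I 0.072, Urn III 0.561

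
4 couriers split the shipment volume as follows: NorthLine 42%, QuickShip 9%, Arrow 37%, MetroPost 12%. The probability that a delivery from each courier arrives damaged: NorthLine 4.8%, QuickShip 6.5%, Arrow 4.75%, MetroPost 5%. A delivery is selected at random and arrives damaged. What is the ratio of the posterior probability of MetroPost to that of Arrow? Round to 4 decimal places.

Prior × likelihood for each hypothesis:
  NorthLine: 0.42 × 0.048 = 0.02016
  QuickShip: 0.09 × 0.065 = 0.00585
  Arrow: 0.37 × 0.0475 = 0.017575
  MetroPost: 0.12 × 0.05 = 0.006
Sum = 0.049585.
The ratio is 0.006 / 0.017575 (the normalizer cancels) = 0.3414.

0.3414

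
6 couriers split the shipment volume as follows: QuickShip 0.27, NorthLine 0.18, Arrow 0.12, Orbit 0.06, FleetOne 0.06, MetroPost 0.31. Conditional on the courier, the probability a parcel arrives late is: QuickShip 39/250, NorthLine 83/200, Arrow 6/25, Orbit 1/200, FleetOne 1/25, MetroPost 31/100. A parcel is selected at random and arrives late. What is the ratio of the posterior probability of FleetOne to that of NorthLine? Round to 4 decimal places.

0.0321

By Bayes' rule, posterior ∝ prior × likelihood:
  QuickShip: 0.27 × 0.156 = 0.04212
  NorthLine: 0.18 × 0.415 = 0.0747
  Arrow: 0.12 × 0.24 = 0.0288
  Orbit: 0.06 × 0.005 = 0.0003
  FleetOne: 0.06 × 0.04 = 0.0024
  MetroPost: 0.31 × 0.31 = 0.0961
Total = 0.24442.
The ratio is 0.0024 / 0.0747 (the normalizer cancels) = 0.0321.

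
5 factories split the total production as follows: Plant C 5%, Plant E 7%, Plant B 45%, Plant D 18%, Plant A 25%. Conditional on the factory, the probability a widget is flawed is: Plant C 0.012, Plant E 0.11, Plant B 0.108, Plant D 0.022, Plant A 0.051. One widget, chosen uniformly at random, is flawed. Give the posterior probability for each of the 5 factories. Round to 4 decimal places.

Prior × likelihood for each hypothesis:
  Plant C: 0.05 × 0.012 = 0.0006
  Plant E: 0.07 × 0.11 = 0.0077
  Plant B: 0.45 × 0.108 = 0.0486
  Plant D: 0.18 × 0.022 = 0.00396
  Plant A: 0.25 × 0.051 = 0.01275
Total = 0.07361.
P(Plant C | flawed) = 0.0006/0.07361 ≈ 0.0082
P(Plant E | flawed) = 0.0077/0.07361 ≈ 0.1046
P(Plant B | flawed) = 0.0486/0.07361 ≈ 0.6602
P(Plant D | flawed) = 0.00396/0.07361 ≈ 0.0538
P(Plant A | flawed) = 0.01275/0.07361 ≈ 0.1732
(Check: 0.0082+0.1046+0.6602+0.0538+0.1732 = 1.0000.)

Plant C 0.0082, Plant E 0.1046, Plant B 0.6602, Plant D 0.0538, Plant A 0.1732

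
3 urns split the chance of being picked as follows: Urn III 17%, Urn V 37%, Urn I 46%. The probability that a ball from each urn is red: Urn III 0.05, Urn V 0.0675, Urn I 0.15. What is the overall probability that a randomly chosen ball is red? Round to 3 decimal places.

Unnormalized posteriors (prior × likelihood):
  Urn III: 0.17 × 0.05 = 0.0085
  Urn V: 0.37 × 0.0675 = 0.024975
  Urn I: 0.46 × 0.15 = 0.069
P(red) = 0.0085 + 0.024975 + 0.069 = 0.102475 → 0.102.

0.102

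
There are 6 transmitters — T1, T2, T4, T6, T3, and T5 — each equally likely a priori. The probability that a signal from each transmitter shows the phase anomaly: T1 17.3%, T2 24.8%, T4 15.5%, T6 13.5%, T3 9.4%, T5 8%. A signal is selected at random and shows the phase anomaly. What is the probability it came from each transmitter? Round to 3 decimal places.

T1 0.195, T2 0.280, T4 0.175, T6 0.153, T3 0.106, T5 0.090

With a uniform prior (1/6 each), posterior ∝ likelihood:
  T1: 0.173
  T2: 0.248
  T4: 0.155
  T6: 0.135
  T3: 0.094
  T5: 0.08
Total = 0.885.
P(T1 | anomaly) = 0.173/0.885 ≈ 0.195
P(T2 | anomaly) = 0.248/0.885 ≈ 0.280
P(T4 | anomaly) = 0.155/0.885 ≈ 0.175
P(T6 | anomaly) = 0.135/0.885 ≈ 0.153
P(T3 | anomaly) = 0.094/0.885 ≈ 0.106
P(T5 | anomaly) = 0.08/0.885 ≈ 0.090
(Check: 0.195+0.280+0.175+0.153+0.106+0.090 = 0.999.)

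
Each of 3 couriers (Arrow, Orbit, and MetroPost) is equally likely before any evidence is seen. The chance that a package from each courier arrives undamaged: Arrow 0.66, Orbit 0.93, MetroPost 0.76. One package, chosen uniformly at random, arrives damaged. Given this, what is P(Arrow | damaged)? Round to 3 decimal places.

Taking complements, P(damaged | each) = Arrow 0.34, Orbit 0.07, MetroPost 0.24.
With a uniform prior (1/3 each), posterior ∝ likelihood:
  Arrow: 0.34
  Orbit: 0.07
  MetroPost: 0.24
Total = 0.65.
P(Arrow | evidence) = 0.34 / 0.65 ≈ 0.523.

0.523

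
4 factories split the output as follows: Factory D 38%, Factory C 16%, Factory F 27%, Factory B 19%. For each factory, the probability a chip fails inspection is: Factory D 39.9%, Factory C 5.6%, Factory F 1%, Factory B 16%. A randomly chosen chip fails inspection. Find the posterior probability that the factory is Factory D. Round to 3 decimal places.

By Bayes' rule, posterior ∝ prior × likelihood:
  Factory D: 0.38 × 0.399 = 0.15162
  Factory C: 0.16 × 0.056 = 0.00896
  Factory F: 0.27 × 0.01 = 0.0027
  Factory B: 0.19 × 0.16 = 0.0304
Sum = 0.19368.
P(Factory D | evidence) = 0.15162 / 0.19368 ≈ 0.783.

0.783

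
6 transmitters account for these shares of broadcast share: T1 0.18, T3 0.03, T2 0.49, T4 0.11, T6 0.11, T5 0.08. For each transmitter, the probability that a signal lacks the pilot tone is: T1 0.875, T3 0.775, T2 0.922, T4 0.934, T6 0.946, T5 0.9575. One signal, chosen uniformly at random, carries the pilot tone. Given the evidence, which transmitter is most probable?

Taking complements, P(pilot | each) = T1 0.125, T3 0.225, T2 0.078, T4 0.066, T6 0.054, T5 0.0425.
Unnormalized posteriors (prior × likelihood):
  T1: 0.18 × 0.125 = 0.0225
  T3: 0.03 × 0.225 = 0.00675
  T2: 0.49 × 0.078 = 0.03822
  T4: 0.11 × 0.066 = 0.00726
  T6: 0.11 × 0.054 = 0.00594
  T5: 0.08 × 0.0425 = 0.0034
Total = 0.08407.
Largest term belongs to T2, so T2 is most probable.

T2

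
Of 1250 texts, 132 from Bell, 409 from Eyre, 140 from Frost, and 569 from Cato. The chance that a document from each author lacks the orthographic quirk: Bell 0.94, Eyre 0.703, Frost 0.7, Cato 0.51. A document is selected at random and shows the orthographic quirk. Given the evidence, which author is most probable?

Taking complements, P(quirk | each) = Bell 0.06, Eyre 0.297, Frost 0.3, Cato 0.49.
By Bayes' rule, posterior ∝ prior × likelihood:
  Bell: 0.1056 × 0.06 = 0.006336
  Eyre: 0.3272 × 0.297 = 0.0971784
  Frost: 0.112 × 0.3 = 0.0336
  Cato: 0.4552 × 0.49 = 0.223048
Normalizing constant = 0.3601624.
Largest term belongs to Cato, so Cato is most probable.

Cato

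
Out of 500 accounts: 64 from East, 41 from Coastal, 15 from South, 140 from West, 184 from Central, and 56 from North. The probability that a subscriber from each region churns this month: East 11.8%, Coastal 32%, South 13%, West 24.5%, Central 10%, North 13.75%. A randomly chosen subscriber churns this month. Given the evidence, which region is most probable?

West

Prior × likelihood for each hypothesis:
  East: 0.128 × 0.118 = 0.015104
  Coastal: 0.082 × 0.32 = 0.02624
  South: 0.03 × 0.13 = 0.0039
  West: 0.28 × 0.245 = 0.0686
  Central: 0.368 × 0.1 = 0.0368
  North: 0.112 × 0.1375 = 0.0154
Sum = 0.166044.
Largest term belongs to West, so West is most probable.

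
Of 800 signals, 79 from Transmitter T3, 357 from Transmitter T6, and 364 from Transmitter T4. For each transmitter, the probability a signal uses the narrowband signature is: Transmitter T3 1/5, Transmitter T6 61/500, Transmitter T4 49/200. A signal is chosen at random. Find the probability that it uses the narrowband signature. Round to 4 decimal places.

Compute prior × likelihood for every hypothesis:
  Transmitter T3: 0.09875 × 0.2 = 0.01975
  Transmitter T6: 0.44625 × 0.122 = 0.0544425
  Transmitter T4: 0.455 × 0.245 = 0.111475
P(narrowband) = 0.01975 + 0.0544425 + 0.111475 = 0.1856675 → 0.1857.

0.1857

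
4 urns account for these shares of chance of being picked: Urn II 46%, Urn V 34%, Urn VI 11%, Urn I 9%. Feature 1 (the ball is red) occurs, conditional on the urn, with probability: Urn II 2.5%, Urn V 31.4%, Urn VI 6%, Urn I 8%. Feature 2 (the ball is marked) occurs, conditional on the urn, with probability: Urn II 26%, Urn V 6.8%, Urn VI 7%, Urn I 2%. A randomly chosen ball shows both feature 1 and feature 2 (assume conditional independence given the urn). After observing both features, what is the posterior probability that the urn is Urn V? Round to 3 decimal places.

0.669

Prior × likelihood for each hypothesis:
  Urn II: 0.46 × 0.025 × 0.26 = 0.00299
  Urn V: 0.34 × 0.314 × 0.068 = 0.00725968
  Urn VI: 0.11 × 0.06 × 0.07 = 0.000462
  Urn I: 0.09 × 0.08 × 0.02 = 0.000144
Total = 0.01085568.
P(Urn V | evidence) = 0.00725968 / 0.01085568 ≈ 0.669.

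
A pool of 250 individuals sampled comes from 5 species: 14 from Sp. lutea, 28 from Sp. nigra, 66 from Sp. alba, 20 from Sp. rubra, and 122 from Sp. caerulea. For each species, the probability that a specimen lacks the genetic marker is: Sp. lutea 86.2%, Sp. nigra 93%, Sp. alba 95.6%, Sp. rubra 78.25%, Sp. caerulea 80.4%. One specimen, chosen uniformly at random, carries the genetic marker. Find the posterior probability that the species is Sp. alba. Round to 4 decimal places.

0.0828

Taking complements, P(marker | each) = Sp. lutea 0.138, Sp. nigra 0.07, Sp. alba 0.044, Sp. rubra 0.2175, Sp. caerulea 0.196.
Prior × likelihood for each hypothesis:
  Sp. lutea: 0.056 × 0.138 = 0.007728
  Sp. nigra: 0.112 × 0.07 = 0.00784
  Sp. alba: 0.264 × 0.044 = 0.011616
  Sp. rubra: 0.08 × 0.2175 = 0.0174
  Sp. caerulea: 0.488 × 0.196 = 0.095648
Total = 0.140232.
P(Sp. alba | evidence) = 0.011616 / 0.140232 ≈ 0.0828.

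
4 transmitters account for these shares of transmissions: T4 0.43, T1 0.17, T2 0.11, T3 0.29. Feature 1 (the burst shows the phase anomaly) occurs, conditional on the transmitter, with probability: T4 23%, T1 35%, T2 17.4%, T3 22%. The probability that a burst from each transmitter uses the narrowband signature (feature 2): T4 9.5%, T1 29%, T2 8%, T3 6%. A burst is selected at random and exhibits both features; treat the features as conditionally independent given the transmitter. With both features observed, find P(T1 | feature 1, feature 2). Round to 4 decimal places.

By Bayes' rule, posterior ∝ prior × likelihood:
  T4: 0.43 × 0.23 × 0.095 = 0.0093955
  T1: 0.17 × 0.35 × 0.29 = 0.017255
  T2: 0.11 × 0.174 × 0.08 = 0.0015312
  T3: 0.29 × 0.22 × 0.06 = 0.003828
Normalizing constant = 0.0320097.
P(T1 | evidence) = 0.017255 / 0.0320097 ≈ 0.5391.

0.5391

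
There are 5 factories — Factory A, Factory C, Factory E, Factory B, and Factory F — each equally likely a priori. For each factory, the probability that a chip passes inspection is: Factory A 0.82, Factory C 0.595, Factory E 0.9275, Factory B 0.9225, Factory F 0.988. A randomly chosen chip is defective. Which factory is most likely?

Factory C

Taking complements, P(defective | each) = Factory A 0.18, Factory C 0.405, Factory E 0.0725, Factory B 0.0775, Factory F 0.012.
Since the prior is uniform, the posterior is proportional to the likelihood:
  Factory A: 0.18
  Factory C: 0.405
  Factory E: 0.0725
  Factory B: 0.0775
  Factory F: 0.012
Total = 0.747.
Largest term belongs to Factory C, so Factory C is most probable.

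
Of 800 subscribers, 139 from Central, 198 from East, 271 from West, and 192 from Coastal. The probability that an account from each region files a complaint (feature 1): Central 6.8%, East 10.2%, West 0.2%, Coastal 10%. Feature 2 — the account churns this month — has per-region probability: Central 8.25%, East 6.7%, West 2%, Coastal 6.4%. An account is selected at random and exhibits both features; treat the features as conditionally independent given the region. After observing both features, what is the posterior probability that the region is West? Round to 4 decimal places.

Compute prior × likelihood for every hypothesis:
  Central: 0.17375 × 0.068 × 0.0825 = 0.0009747375
  East: 0.2475 × 0.102 × 0.067 = 0.001691415
  West: 0.33875 × 0.002 × 0.02 = 0.00001355
  Coastal: 0.24 × 0.1 × 0.064 = 0.001536
Normalizing constant = 0.0042157025.
P(West | evidence) = 0.00001355 / 0.0042157025 ≈ 0.0032.

0.0032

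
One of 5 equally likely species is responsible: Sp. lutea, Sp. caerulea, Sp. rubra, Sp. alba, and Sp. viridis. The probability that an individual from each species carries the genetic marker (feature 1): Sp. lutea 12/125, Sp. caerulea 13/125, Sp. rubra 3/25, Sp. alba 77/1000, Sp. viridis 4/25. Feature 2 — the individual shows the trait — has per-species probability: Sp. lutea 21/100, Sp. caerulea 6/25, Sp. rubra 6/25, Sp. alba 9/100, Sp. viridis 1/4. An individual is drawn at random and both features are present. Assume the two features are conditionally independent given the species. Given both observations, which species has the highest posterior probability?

Sp. viridis

With a uniform prior (1/5 each), posterior ∝ likelihood:
  Sp. lutea: 0.096 × 0.21 = 0.02016
  Sp. caerulea: 0.104 × 0.24 = 0.02496
  Sp. rubra: 0.12 × 0.24 = 0.0288
  Sp. alba: 0.077 × 0.09 = 0.00693
  Sp. viridis: 0.16 × 0.25 = 0.04
Normalizing constant = 0.12085.
Largest term belongs to Sp. viridis, so Sp. viridis is most probable.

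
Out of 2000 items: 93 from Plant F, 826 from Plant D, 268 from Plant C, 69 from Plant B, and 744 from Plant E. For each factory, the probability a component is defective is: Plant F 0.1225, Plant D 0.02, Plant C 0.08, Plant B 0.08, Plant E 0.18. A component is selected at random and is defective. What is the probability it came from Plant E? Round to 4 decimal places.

0.7094

Compute prior × likelihood for every hypothesis:
  Plant F: 0.0465 × 0.1225 = 0.00569625
  Plant D: 0.413 × 0.02 = 0.00826
  Plant C: 0.134 × 0.08 = 0.01072
  Plant B: 0.0345 × 0.08 = 0.00276
  Plant E: 0.372 × 0.18 = 0.06696
Normalizing constant = 0.09439625.
P(Plant E | evidence) = 0.06696 / 0.09439625 ≈ 0.7094.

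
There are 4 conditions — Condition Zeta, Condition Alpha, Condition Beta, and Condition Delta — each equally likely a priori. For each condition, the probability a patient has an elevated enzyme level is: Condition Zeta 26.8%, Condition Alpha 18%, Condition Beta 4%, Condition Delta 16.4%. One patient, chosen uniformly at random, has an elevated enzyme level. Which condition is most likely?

Since the prior is uniform, the posterior is proportional to the likelihood:
  Condition Zeta: 0.268
  Condition Alpha: 0.18
  Condition Beta: 0.04
  Condition Delta: 0.164
Total = 0.652.
Largest term belongs to Condition Zeta, so Condition Zeta is most probable.

Condition Zeta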